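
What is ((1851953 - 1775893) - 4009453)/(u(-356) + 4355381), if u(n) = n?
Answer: -1311131/1451675 ≈ -0.90318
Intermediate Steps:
((1851953 - 1775893) - 4009453)/(u(-356) + 4355381) = ((1851953 - 1775893) - 4009453)/(-356 + 4355381) = (76060 - 4009453)/4355025 = -3933393*1/4355025 = -1311131/1451675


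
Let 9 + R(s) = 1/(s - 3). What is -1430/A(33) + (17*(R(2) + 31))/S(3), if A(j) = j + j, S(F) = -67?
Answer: -5426/201 ≈ -26.995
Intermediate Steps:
A(j) = 2*j
R(s) = -9 + 1/(-3 + s) (R(s) = -9 + 1/(s - 3) = -9 + 1/(-3 + s))
-1430/A(33) + (17*(R(2) + 31))/S(3) = -1430/(2*33) + (17*((28 - 9*2)/(-3 + 2) + 31))/(-67) = -1430/66 + (17*((28 - 18)/(-1) + 31))*(-1/67) = -1430*1/66 + (17*(-1*10 + 31))*(-1/67) = -65/3 + (17*(-10 + 31))*(-1/67) = -65/3 + (17*21)*(-1/67) = -65/3 + 357*(-1/67) = -65/3 - 357/67 = -5426/201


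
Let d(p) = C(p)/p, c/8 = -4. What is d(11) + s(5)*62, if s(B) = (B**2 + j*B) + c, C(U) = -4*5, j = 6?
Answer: 15666/11 ≈ 1424.2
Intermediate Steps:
C(U) = -20
c = -32 (c = 8*(-4) = -32)
d(p) = -20/p
s(B) = -32 + B**2 + 6*B (s(B) = (B**2 + 6*B) - 32 = -32 + B**2 + 6*B)
d(11) + s(5)*62 = -20/11 + (-32 + 5**2 + 6*5)*62 = -20*1/11 + (-32 + 25 + 30)*62 = -20/11 + 23*62 = -20/11 + 1426 = 15666/11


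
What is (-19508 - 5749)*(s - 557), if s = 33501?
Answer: -832066608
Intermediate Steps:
(-19508 - 5749)*(s - 557) = (-19508 - 5749)*(33501 - 557) = -25257*32944 = -832066608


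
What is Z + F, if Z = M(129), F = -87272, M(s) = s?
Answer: -87143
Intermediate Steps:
Z = 129
Z + F = 129 - 87272 = -87143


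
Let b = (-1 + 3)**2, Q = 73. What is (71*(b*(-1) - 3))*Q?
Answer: -36281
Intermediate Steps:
b = 4 (b = 2**2 = 4)
(71*(b*(-1) - 3))*Q = (71*(4*(-1) - 3))*73 = (71*(-4 - 3))*73 = (71*(-7))*73 = -497*73 = -36281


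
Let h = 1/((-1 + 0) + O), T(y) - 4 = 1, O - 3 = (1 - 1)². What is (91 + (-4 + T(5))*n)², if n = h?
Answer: 33489/4 ≈ 8372.3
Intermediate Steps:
O = 3 (O = 3 + (1 - 1)² = 3 + 0² = 3 + 0 = 3)
T(y) = 5 (T(y) = 4 + 1 = 5)
h = ½ (h = 1/((-1 + 0) + 3) = 1/(-1 + 3) = 1/2 = ½ ≈ 0.50000)
n = ½ ≈ 0.50000
(91 + (-4 + T(5))*n)² = (91 + (-4 + 5)*(½))² = (91 + 1*(½))² = (91 + ½)² = (183/2)² = 33489/4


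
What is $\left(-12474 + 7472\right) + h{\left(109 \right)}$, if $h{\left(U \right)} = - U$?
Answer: $-5111$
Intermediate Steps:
$\left(-12474 + 7472\right) + h{\left(109 \right)} = \left(-12474 + 7472\right) - 109 = -5002 - 109 = -5111$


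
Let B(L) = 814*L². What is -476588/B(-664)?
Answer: -119147/89722336 ≈ -0.0013280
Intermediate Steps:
-476588/B(-664) = -476588/(814*(-664)²) = -476588/(814*440896) = -476588/358889344 = -476588*1/358889344 = -119147/89722336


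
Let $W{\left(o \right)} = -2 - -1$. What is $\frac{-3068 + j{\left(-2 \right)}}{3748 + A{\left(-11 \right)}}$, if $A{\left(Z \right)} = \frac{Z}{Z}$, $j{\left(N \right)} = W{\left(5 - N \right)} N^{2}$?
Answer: $- \frac{3072}{3749} \approx -0.81942$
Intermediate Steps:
$W{\left(o \right)} = -1$ ($W{\left(o \right)} = -2 + 1 = -1$)
$j{\left(N \right)} = - N^{2}$
$A{\left(Z \right)} = 1$
$\frac{-3068 + j{\left(-2 \right)}}{3748 + A{\left(-11 \right)}} = \frac{-3068 - \left(-2\right)^{2}}{3748 + 1} = \frac{-3068 - 4}{3749} = \left(-3068 - 4\right) \frac{1}{3749} = \left(-3072\right) \frac{1}{3749} = - \frac{3072}{3749}$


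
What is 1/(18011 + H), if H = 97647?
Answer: 1/115658 ≈ 8.6462e-6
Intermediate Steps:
1/(18011 + H) = 1/(18011 + 97647) = 1/115658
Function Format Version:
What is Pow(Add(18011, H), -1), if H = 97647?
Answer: Rational(1, 115658) ≈ 8.6462e-6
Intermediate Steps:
Pow(Add(18011, H), -1) = Pow(Add(18011, 97647), -1) = Pow(115658, -1) = Rational(1, 115658)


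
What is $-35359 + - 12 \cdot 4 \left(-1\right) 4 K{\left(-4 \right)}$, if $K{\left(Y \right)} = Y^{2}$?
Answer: $-32287$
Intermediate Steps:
$-35359 + - 12 \cdot 4 \left(-1\right) 4 K{\left(-4 \right)} = -35359 + - 12 \cdot 4 \left(-1\right) 4 \left(-4\right)^{2} = -35359 + - 12 \left(\left(-4\right) 4\right) 16 = -35359 + \left(-12\right) \left(-16\right) 16 = -35359 + 192 \cdot 16 = -35359 + 3072 = -32287$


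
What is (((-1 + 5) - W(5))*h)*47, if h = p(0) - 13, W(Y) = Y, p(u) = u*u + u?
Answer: 611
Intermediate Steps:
p(u) = u + u² (p(u) = u² + u = u + u²)
h = -13 (h = 0*(1 + 0) - 13 = 0*1 - 13 = 0 - 13 = -13)
(((-1 + 5) - W(5))*h)*47 = (((-1 + 5) - 1*5)*(-13))*47 = ((4 - 5)*(-13))*47 = -1*(-13)*47 = 13*47 = 611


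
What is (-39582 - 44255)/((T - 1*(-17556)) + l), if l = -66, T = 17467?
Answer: -6449/2689 ≈ -2.3983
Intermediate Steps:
(-39582 - 44255)/((T - 1*(-17556)) + l) = (-39582 - 44255)/((17467 - 1*(-17556)) - 66) = -83837/((17467 + 17556) - 66) = -83837/(35023 - 66) = -83837/34957 = -83837*1/34957 = -6449/2689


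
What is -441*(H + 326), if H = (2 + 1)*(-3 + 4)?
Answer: -145089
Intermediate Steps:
H = 3 (H = 3*1 = 3)
-441*(H + 326) = -441*(3 + 326) = -441*329 = -145089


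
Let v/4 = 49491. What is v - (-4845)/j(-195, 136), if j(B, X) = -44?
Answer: 8705571/44 ≈ 1.9785e+5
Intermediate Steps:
v = 197964 (v = 4*49491 = 197964)
v - (-4845)/j(-195, 136) = 197964 - (-4845)/(-44) = 197964 - (-4845)*(-1)/44 = 197964 - 1*4845/44 = 197964 - 4845/44 = 8705571/44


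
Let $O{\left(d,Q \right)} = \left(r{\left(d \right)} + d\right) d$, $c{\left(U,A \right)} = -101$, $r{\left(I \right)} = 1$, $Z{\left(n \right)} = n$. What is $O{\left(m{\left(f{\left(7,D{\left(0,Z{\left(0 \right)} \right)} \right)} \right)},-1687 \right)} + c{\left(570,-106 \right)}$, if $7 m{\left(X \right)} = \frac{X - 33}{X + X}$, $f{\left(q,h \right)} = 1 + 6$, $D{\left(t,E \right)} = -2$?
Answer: $- \frac{242969}{2401} \approx -101.19$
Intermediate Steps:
$f{\left(q,h \right)} = 7$
$m{\left(X \right)} = \frac{-33 + X}{14 X}$ ($m{\left(X \right)} = \frac{\left(X - 33\right) \frac{1}{X + X}}{7} = \frac{\left(-33 + X\right) \frac{1}{2 X}}{7} = \frac{\frac{1}{2} \frac{1}{X} \left(-33 + X\right)}{7} = \frac{-33 + X}{14 X}$)
$O{\left(d,Q \right)} = d \left(1 + d\right)$ ($O{\left(d,Q \right)} = \left(1 + d\right) d = d \left(1 + d\right)$)
$O{\left(m{\left(f{\left(7,D{\left(0,Z{\left(0 \right)} \right)} \right)} \right)},-1687 \right)} + c{\left(570,-106 \right)} = \frac{-33 + 7}{14 \cdot 7} \left(1 + \frac{-33 + 7}{14 \cdot 7}\right) - 101 = \frac{1}{14} \cdot \frac{1}{7} \left(-26\right) \left(1 + \frac{1}{14} \cdot \frac{1}{7} \left(-26\right)\right) - 101 = - \frac{13 \left(1 - \frac{13}{49}\right)}{49} - 101 = \left(- \frac{13}{49}\right) \frac{36}{49} - 101 = - \frac{468}{2401} - 101 = - \frac{242969}{2401}$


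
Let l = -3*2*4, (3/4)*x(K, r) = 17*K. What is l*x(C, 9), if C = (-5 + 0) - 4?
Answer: 4896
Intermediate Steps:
C = -9 (C = -5 - 4 = -9)
x(K, r) = 68*K/3 (x(K, r) = 4*(17*K)/3 = 68*K/3)
l = -24 (l = -1*6*4 = -6*4 = -24)
l*x(C, 9) = -544*(-9) = -24*(-204) = 4896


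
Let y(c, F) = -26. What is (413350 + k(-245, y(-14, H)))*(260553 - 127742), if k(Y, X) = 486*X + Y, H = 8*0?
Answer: 53186688359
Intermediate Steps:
H = 0
k(Y, X) = Y + 486*X
(413350 + k(-245, y(-14, H)))*(260553 - 127742) = (413350 + (-245 + 486*(-26)))*(260553 - 127742) = (413350 + (-245 - 12636))*132811 = (413350 - 12881)*132811 = 400469*132811 = 53186688359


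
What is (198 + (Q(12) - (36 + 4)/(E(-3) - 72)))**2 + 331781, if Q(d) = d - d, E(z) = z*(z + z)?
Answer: 270662305/729 ≈ 3.7128e+5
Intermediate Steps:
E(z) = 2*z**2 (E(z) = z*(2*z) = 2*z**2)
Q(d) = 0
(198 + (Q(12) - (36 + 4)/(E(-3) - 72)))**2 + 331781 = (198 + (0 - (36 + 4)/(2*(-3)**2 - 72)))**2 + 331781 = (198 + (0 - 40/(2*9 - 72)))**2 + 331781 = (198 + (0 - 40/(18 - 72)))**2 + 331781 = (198 + (0 - 40/(-54)))**2 + 331781 = (198 + (0 - 40*(-1)/54))**2 + 331781 = (198 + (0 - 1*(-20/27)))**2 + 331781 = (198 + (0 + 20/27))**2 + 331781 = (198 + 20/27)**2 + 331781 = (5366/27)**2 + 331781 = 28793956/729 + 331781 = 270662305/729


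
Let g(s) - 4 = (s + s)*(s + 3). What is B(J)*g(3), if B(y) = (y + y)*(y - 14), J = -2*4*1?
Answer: 14080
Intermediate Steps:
g(s) = 4 + 2*s*(3 + s) (g(s) = 4 + (s + s)*(s + 3) = 4 + (2*s)*(3 + s) = 4 + 2*s*(3 + s))
J = -8 (J = -8*1 = -8)
B(y) = 2*y*(-14 + y) (B(y) = (2*y)*(-14 + y) = 2*y*(-14 + y))
B(J)*g(3) = (2*(-8)*(-14 - 8))*(4 + 2*3² + 6*3) = (2*(-8)*(-22))*(4 + 2*9 + 18) = 352*(4 + 18 + 18) = 352*40 = 14080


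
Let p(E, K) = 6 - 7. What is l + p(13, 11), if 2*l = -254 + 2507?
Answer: 2251/2 ≈ 1125.5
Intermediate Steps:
p(E, K) = -1
l = 2253/2 (l = (-254 + 2507)/2 = (½)*2253 = 2253/2 ≈ 1126.5)
l + p(13, 11) = 2253/2 - 1 = 2251/2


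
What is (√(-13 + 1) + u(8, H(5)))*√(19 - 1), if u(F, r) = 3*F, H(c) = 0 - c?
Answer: 6*√2*(12 + I*√3) ≈ 101.82 + 14.697*I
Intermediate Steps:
H(c) = -c
(√(-13 + 1) + u(8, H(5)))*√(19 - 1) = (√(-13 + 1) + 3*8)*√(19 - 1) = (√(-12) + 24)*√18 = (2*I*√3 + 24)*(3*√2) = (24 + 2*I*√3)*(3*√2) = 3*√2*(24 + 2*I*√3)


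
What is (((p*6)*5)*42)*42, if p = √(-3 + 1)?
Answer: 52920*I*√2 ≈ 74840.0*I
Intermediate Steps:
p = I*√2 (p = √(-2) = I*√2 ≈ 1.4142*I)
(((p*6)*5)*42)*42 = ((((I*√2)*6)*5)*42)*42 = (((6*I*√2)*5)*42)*42 = ((30*I*√2)*42)*42 = (1260*I*√2)*42 = 52920*I*√2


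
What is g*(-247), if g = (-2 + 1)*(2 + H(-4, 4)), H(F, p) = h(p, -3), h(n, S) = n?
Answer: 1482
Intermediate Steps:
H(F, p) = p
g = -6 (g = (-2 + 1)*(2 + 4) = -1*6 = -6)
g*(-247) = -6*(-247) = 1482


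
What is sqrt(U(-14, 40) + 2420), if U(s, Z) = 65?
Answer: sqrt(2485) ≈ 49.850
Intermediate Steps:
sqrt(U(-14, 40) + 2420) = sqrt(65 + 2420) = sqrt(2485)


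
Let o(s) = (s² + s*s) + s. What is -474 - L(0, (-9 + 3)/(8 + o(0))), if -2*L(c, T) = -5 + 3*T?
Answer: -3821/8 ≈ -477.63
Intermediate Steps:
o(s) = s + 2*s² (o(s) = (s² + s²) + s = 2*s² + s = s + 2*s²)
L(c, T) = 5/2 - 3*T/2 (L(c, T) = -(-5 + 3*T)/2 = 5/2 - 3*T/2)
-474 - L(0, (-9 + 3)/(8 + o(0))) = -474 - (5/2 - 3*(-9 + 3)/(2*(8 + 0*(1 + 2*0)))) = -474 - (5/2 - (-9)/(8 + 0*(1 + 0))) = -474 - (5/2 - (-9)/(8 + 0*1)) = -474 - (5/2 - (-9)/(8 + 0)) = -474 - (5/2 - (-9)/8) = -474 - (5/2 - 3/2*(-¾)) = -474 - (5/2 + 9/8) = -474 - 1*29/8 = -474 - 29/8 = -3821/8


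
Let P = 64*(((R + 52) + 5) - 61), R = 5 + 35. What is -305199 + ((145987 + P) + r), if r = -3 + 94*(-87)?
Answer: -165089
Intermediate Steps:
r = -8181 (r = -3 - 8178 = -8181)
R = 40
P = 2304 (P = 64*(((40 + 52) + 5) - 61) = 64*((92 + 5) - 61) = 64*(97 - 61) = 64*36 = 2304)
-305199 + ((145987 + P) + r) = -305199 + ((145987 + 2304) - 8181) = -305199 + (148291 - 8181) = -305199 + 140110 = -165089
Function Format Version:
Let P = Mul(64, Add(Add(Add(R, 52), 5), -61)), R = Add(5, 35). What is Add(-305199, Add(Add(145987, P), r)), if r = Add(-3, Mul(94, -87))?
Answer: -165089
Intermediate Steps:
r = -8181 (r = Add(-3, -8178) = -8181)
R = 40
P = 2304 (P = Mul(64, Add(Add(Add(40, 52), 5), -61)) = Mul(64, Add(Add(92, 5), -61)) = Mul(64, Add(97, -61)) = Mul(64, 36) = 2304)
Add(-305199, Add(Add(145987, P), r)) = Add(-305199, Add(Add(145987, 2304), -8181)) = Add(-305199, Add(148291, -8181)) = Add(-305199, 140110) = -165089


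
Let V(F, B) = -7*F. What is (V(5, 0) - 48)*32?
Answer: -2656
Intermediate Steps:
(V(5, 0) - 48)*32 = (-7*5 - 48)*32 = (-35 - 48)*32 = -83*32 = -2656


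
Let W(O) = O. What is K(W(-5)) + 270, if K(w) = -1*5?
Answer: 265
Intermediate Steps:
K(w) = -5
K(W(-5)) + 270 = -5 + 270 = 265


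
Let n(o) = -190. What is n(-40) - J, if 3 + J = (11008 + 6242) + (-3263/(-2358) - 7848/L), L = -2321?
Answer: -95457350173/5472918 ≈ -17442.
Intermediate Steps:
J = 94417495753/5472918 (J = -3 + ((11008 + 6242) + (-3263/(-2358) - 7848/(-2321))) = -3 + (17250 + (-3263*(-1/2358) - 7848*(-1/2321))) = -3 + (17250 + (3263/2358 + 7848/2321)) = -3 + (17250 + 26079007/5472918) = -3 + 94433914507/5472918 = 94417495753/5472918 ≈ 17252.)
n(-40) - J = -190 - 1*94417495753/5472918 = -190 - 94417495753/5472918 = -95457350173/5472918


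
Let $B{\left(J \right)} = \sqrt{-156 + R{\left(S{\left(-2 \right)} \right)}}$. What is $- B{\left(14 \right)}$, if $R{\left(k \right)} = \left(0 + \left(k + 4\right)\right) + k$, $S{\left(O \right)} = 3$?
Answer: $- i \sqrt{146} \approx - 12.083 i$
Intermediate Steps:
$R{\left(k \right)} = 4 + 2 k$ ($R{\left(k \right)} = \left(0 + \left(4 + k\right)\right) + k = \left(4 + k\right) + k = 4 + 2 k$)
$B{\left(J \right)} = i \sqrt{146}$ ($B{\left(J \right)} = \sqrt{-156 + \left(4 + 2 \cdot 3\right)} = \sqrt{-156 + \left(4 + 6\right)} = \sqrt{-156 + 10} = \sqrt{-146} = i \sqrt{146}$)
$- B{\left(14 \right)} = - i \sqrt{146}$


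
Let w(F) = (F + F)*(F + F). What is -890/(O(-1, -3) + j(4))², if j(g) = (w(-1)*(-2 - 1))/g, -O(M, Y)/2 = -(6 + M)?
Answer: -890/49 ≈ -18.163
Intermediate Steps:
O(M, Y) = 12 + 2*M (O(M, Y) = -(-2)*(6 + M) = -2*(-6 - M) = 12 + 2*M)
w(F) = 4*F² (w(F) = (2*F)*(2*F) = 4*F²)
j(g) = -12/g (j(g) = ((4*(-1)²)*(-2 - 1))/g = ((4*1)*(-3))/g = (4*(-3))/g = -12/g)
-890/(O(-1, -3) + j(4))² = -890/((12 + 2*(-1)) - 12/4)² = -890/((12 - 2) - 12*¼)² = -890/(10 - 3)² = -890/(7²) = -890/49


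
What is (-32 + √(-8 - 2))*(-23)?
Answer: 736 - 23*I*√10 ≈ 736.0 - 72.732*I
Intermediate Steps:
(-32 + √(-8 - 2))*(-23) = (-32 + √(-10))*(-23) = (-32 + I*√10)*(-23) = 736 - 23*I*√10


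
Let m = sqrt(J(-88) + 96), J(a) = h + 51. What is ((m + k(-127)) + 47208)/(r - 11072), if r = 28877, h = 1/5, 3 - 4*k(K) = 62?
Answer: 188773/71220 + 4*sqrt(230)/89025 ≈ 2.6512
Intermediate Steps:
k(K) = -59/4 (k(K) = 3/4 - 1/4*62 = 3/4 - 31/2 = -59/4)
h = 1/5 ≈ 0.20000
J(a) = 256/5 (J(a) = 1/5 + 51 = 256/5)
m = 4*sqrt(230)/5 (m = sqrt(256/5 + 96) = sqrt(736/5) = 4*sqrt(230)/5 ≈ 12.133)
((m + k(-127)) + 47208)/(r - 11072) = ((4*sqrt(230)/5 - 59/4) + 47208)/(28877 - 11072) = ((-59/4 + 4*sqrt(230)/5) + 47208)/17805 = (188773/4 + 4*sqrt(230)/5)*(1/17805) = 188773/71220 + 4*sqrt(230)/89025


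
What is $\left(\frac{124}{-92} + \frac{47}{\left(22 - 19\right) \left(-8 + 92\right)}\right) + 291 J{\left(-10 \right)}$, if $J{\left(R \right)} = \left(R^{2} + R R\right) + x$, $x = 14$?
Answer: $\frac{360933373}{5796} \approx 62273.0$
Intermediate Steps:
$J{\left(R \right)} = 14 + 2 R^{2}$ ($J{\left(R \right)} = \left(R^{2} + R R\right) + 14 = \left(R^{2} + R^{2}\right) + 14 = 2 R^{2} + 14 = 14 + 2 R^{2}$)
$\left(\frac{124}{-92} + \frac{47}{\left(22 - 19\right) \left(-8 + 92\right)}\right) + 291 J{\left(-10 \right)} = \left(\frac{124}{-92} + \frac{47}{\left(22 - 19\right) \left(-8 + 92\right)}\right) + 291 \left(14 + 2 \left(-10\right)^{2}\right) = \left(124 \left(- \frac{1}{92}\right) + \frac{47}{3 \cdot 84}\right) + 291 \left(14 + 2 \cdot 100\right) = \left(- \frac{31}{23} + \frac{47}{252}\right) + 291 \left(14 + 200\right) = \left(- \frac{31}{23} + 47 \cdot \frac{1}{252}\right) + 291 \cdot 214 = \left(- \frac{31}{23} + \frac{47}{252}\right) + 62274 = - \frac{6731}{5796} + 62274 = \frac{360933373}{5796}$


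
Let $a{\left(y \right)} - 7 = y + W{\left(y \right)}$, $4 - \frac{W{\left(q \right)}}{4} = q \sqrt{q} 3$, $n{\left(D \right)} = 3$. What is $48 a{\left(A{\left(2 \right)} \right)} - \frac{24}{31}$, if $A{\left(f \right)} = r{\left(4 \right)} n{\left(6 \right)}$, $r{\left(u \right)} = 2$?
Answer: $\frac{43128}{31} - 3456 \sqrt{6} \approx -7074.2$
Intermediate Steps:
$W{\left(q \right)} = 16 - 12 q^{\frac{3}{2}}$ ($W{\left(q \right)} = 16 - 4 q \sqrt{q} 3 = 16 - 4 q^{\frac{3}{2}} \cdot 3 = 16 - 4 \cdot 3 q^{\frac{3}{2}} = 16 - 12 q^{\frac{3}{2}}$)
$A{\left(f \right)} = 6$ ($A{\left(f \right)} = 2 \cdot 3 = 6$)
$a{\left(y \right)} = 23 + y - 12 y^{\frac{3}{2}}$ ($a{\left(y \right)} = 7 - \left(-16 - y + 12 y^{\frac{3}{2}}\right) = 7 + \left(16 + y - 12 y^{\frac{3}{2}}\right) = 23 + y - 12 y^{\frac{3}{2}}$)
$48 a{\left(A{\left(2 \right)} \right)} - \frac{24}{31} = 48 \left(23 + 6 - 12 \cdot 6^{\frac{3}{2}}\right) - \frac{24}{31} = 48 \left(23 + 6 - 12 \cdot 6 \sqrt{6}\right) - \frac{24}{31} = 48 \left(23 + 6 - 72 \sqrt{6}\right) - \frac{24}{31} = 48 \left(29 - 72 \sqrt{6}\right) - \frac{24}{31} = \left(1392 - 3456 \sqrt{6}\right) - \frac{24}{31} = \frac{43128}{31} - 3456 \sqrt{6}$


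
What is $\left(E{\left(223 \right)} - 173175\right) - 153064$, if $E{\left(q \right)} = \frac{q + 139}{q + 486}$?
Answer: $- \frac{231303089}{709} \approx -3.2624 \cdot 10^{5}$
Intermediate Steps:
$E{\left(q \right)} = \frac{139 + q}{486 + q}$
$\left(E{\left(223 \right)} - 173175\right) - 153064 = \left(\frac{139 + 223}{486 + 223} - 173175\right) - 153064 = \left(\frac{1}{709} \cdot 362 - 173175\right) - 153064 = \left(\frac{362}{709} - 173175\right) - 153064 = - \frac{122780713}{709} - 153064 = - \frac{231303089}{709}$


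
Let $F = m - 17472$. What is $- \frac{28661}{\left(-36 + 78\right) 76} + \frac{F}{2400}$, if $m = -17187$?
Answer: $- \frac{7475747}{319200} \approx -23.42$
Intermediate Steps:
$F = -34659$ ($F = -17187 - 17472 = -34659$)
$- \frac{28661}{\left(-36 + 78\right) 76} + \frac{F}{2400} = - \frac{28661}{\left(-36 + 78\right) 76} - \frac{34659}{2400} = - \frac{28661}{42 \cdot 76} - \frac{11553}{800} = - \frac{28661}{3192} - \frac{11553}{800} = - \frac{7475747}{319200}$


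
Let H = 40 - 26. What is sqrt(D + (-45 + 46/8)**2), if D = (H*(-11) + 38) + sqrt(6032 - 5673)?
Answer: sqrt(22793 + 16*sqrt(359))/4 ≈ 37.994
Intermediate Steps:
H = 14
D = -116 + sqrt(359) (D = (14*(-11) + 38) + sqrt(6032 - 5673) = (-154 + 38) + sqrt(359) = -116 + sqrt(359) ≈ -97.053)
sqrt(D + (-45 + 46/8)**2) = sqrt((-116 + sqrt(359)) + (-45 + 46/8)**2) = sqrt((-116 + sqrt(359)) + (-45 + 46*(1/8))**2) = sqrt((-116 + sqrt(359)) + (-45 + 23/4)**2) = sqrt((-116 + sqrt(359)) + (-157/4)**2) = sqrt((-116 + sqrt(359)) + 24649/16) = sqrt(22793/16 + sqrt(359))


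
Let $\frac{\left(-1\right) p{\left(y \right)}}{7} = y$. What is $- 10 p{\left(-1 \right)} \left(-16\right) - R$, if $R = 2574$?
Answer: $-1454$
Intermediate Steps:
$p{\left(y \right)} = - 7 y$
$- 10 p{\left(-1 \right)} \left(-16\right) - R = - 10 \left(\left(-7\right) \left(-1\right)\right) \left(-16\right) - 2574 = \left(-10\right) 7 \left(-16\right) - 2574 = \left(-70\right) \left(-16\right) - 2574 = 1120 - 2574 = -1454$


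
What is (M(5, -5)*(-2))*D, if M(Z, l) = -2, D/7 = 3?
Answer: 84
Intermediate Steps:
D = 21 (D = 7*3 = 21)
(M(5, -5)*(-2))*D = -2*(-2)*21 = 4*21 = 84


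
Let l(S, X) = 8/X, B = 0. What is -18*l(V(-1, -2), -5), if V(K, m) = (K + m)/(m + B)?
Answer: 144/5 ≈ 28.800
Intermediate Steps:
V(K, m) = (K + m)/m (V(K, m) = (K + m)/(m + 0) = (K + m)/m)
-18*l(V(-1, -2), -5) = -144/(-5) = -144*(-1)/5 = -18*(-8/5) = 144/5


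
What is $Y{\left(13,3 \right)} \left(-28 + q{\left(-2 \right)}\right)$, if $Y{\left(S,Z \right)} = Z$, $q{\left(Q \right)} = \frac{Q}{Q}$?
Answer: $-81$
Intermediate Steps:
$q{\left(Q \right)} = 1$
$Y{\left(13,3 \right)} \left(-28 + q{\left(-2 \right)}\right) = 3 \left(-28 + 1\right) = 3 \left(-27\right) = -81$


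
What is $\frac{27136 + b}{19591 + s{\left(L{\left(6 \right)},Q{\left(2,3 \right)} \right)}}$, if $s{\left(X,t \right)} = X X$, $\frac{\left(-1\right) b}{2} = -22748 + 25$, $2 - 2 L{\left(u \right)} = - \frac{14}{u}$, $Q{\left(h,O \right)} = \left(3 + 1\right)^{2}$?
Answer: $\frac{2612952}{705445} \approx 3.704$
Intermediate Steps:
$Q{\left(h,O \right)} = 16$ ($Q{\left(h,O \right)} = 4^{2} = 16$)
$L{\left(u \right)} = 1 + \frac{7}{u}$ ($L{\left(u \right)} = 1 - \frac{\left(-14\right) \frac{1}{u}}{2} = 1 + \frac{7}{u}$)
$b = 45446$ ($b = - 2 \left(-22748 + 25\right) = \left(-2\right) \left(-22723\right) = 45446$)
$s{\left(X,t \right)} = X^{2}$
$\frac{27136 + b}{19591 + s{\left(L{\left(6 \right)},Q{\left(2,3 \right)} \right)}} = \frac{27136 + 45446}{19591 + \left(\frac{7 + 6}{6}\right)^{2}} = \frac{72582}{19591 + \left(\frac{1}{6} \cdot 13\right)^{2}} = \frac{72582}{19591 + \left(\frac{13}{6}\right)^{2}} = \frac{72582}{19591 + \frac{169}{36}} = \frac{72582}{\frac{705445}{36}} = 72582 \cdot \frac{36}{705445} = \frac{2612952}{705445}$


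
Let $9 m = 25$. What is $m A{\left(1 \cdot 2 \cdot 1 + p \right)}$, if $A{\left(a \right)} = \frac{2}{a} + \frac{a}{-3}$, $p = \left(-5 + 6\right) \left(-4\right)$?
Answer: $- \frac{25}{27} \approx -0.92593$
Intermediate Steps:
$m = \frac{25}{9}$ ($m = \frac{1}{9} \cdot 25 = \frac{25}{9} \approx 2.7778$)
$p = -4$ ($p = 1 \left(-4\right) = -4$)
$A{\left(a \right)} = \frac{2}{a} - \frac{a}{3}$ ($A{\left(a \right)} = \frac{2}{a} + a \left(- \frac{1}{3}\right) = \frac{2}{a} - \frac{a}{3}$)
$m A{\left(1 \cdot 2 \cdot 1 + p \right)} = \frac{25 \left(\frac{2}{1 \cdot 2 \cdot 1 - 4} - \frac{1 \cdot 2 \cdot 1 - 4}{3}\right)}{9} = \frac{25 \left(\frac{2}{2 \cdot 1 - 4} - \frac{2 \cdot 1 - 4}{3}\right)}{9} = \frac{25 \left(\frac{2}{2 - 4} - \frac{2 - 4}{3}\right)}{9} = \frac{25 \left(\frac{2}{-2} - - \frac{2}{3}\right)}{9} = \frac{25 \left(2 \left(- \frac{1}{2}\right) + \frac{2}{3}\right)}{9} = \frac{25 \left(-1 + \frac{2}{3}\right)}{9} = \frac{25}{9} \left(- \frac{1}{3}\right) = - \frac{25}{27}$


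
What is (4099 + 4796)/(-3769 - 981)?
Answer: -1779/950 ≈ -1.8726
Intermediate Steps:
(4099 + 4796)/(-3769 - 981) = 8895/(-4750) = 8895*(-1/4750) = -1779/950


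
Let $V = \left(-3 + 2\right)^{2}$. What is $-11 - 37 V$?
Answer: $-48$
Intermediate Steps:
$V = 1$ ($V = \left(-1\right)^{2} = 1$)
$-11 - 37 V = -11 - 37 = -48$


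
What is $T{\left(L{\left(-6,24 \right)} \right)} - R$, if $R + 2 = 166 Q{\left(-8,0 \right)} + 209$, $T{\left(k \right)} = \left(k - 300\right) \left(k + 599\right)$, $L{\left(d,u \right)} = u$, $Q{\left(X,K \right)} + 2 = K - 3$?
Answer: $-171325$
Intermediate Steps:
$Q{\left(X,K \right)} = -5 + K$ ($Q{\left(X,K \right)} = -2 + \left(K - 3\right) = -2 + \left(-3 + K\right) = -5 + K$)
$T{\left(k \right)} = \left(-300 + k\right) \left(599 + k\right)$
$R = -623$ ($R = -2 + \left(166 \left(-5 + 0\right) + 209\right) = -2 + \left(166 \left(-5\right) + 209\right) = -2 + \left(-830 + 209\right) = -2 - 621 = -623$)
$T{\left(L{\left(-6,24 \right)} \right)} - R = \left(-179700 + 24^{2} + 299 \cdot 24\right) - -623 = \left(-179700 + 576 + 7176\right) + 623 = -171948 + 623 = -171325$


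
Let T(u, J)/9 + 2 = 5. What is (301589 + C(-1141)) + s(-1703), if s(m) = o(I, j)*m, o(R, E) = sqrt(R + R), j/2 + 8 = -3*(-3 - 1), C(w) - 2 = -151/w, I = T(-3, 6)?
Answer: 344115482/1141 - 5109*sqrt(6) ≈ 2.8908e+5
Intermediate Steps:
T(u, J) = 27 (T(u, J) = -18 + 9*5 = -18 + 45 = 27)
I = 27
C(w) = 2 - 151/w
j = 8 (j = -16 + 2*(-3*(-3 - 1)) = -16 + 2*(-3*(-4)) = -16 + 2*12 = -16 + 24 = 8)
o(R, E) = sqrt(2)*sqrt(R) (o(R, E) = sqrt(2*R) = sqrt(2)*sqrt(R))
s(m) = 3*m*sqrt(6) (s(m) = (sqrt(2)*sqrt(27))*m = (sqrt(2)*(3*sqrt(3)))*m = (3*sqrt(6))*m = 3*m*sqrt(6))
(301589 + C(-1141)) + s(-1703) = (301589 + (2 - 151/(-1141))) + 3*(-1703)*sqrt(6) = (301589 + (2 - 151*(-1/1141))) - 5109*sqrt(6) = (301589 + (2 + 151/1141)) - 5109*sqrt(6) = (301589 + 2433/1141) - 5109*sqrt(6) = 344115482/1141 - 5109*sqrt(6)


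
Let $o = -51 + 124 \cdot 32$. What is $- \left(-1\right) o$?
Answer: $3917$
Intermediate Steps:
$o = 3917$ ($o = -51 + 3968 = 3917$)
$- \left(-1\right) o = - \left(-1\right) 3917 = \left(-1\right) \left(-3917\right) = 3917$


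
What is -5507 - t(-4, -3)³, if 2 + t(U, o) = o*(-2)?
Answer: -5571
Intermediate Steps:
t(U, o) = -2 - 2*o (t(U, o) = -2 + o*(-2) = -2 - 2*o)
-5507 - t(-4, -3)³ = -5507 - (-2 - 2*(-3))³ = -5507 - (-2 + 6)³ = -5507 - 1*4³ = -5507 - 1*64 = -5507 - 64 = -5571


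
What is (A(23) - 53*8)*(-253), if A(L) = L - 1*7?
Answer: 103224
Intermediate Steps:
A(L) = -7 + L (A(L) = L - 7 = -7 + L)
(A(23) - 53*8)*(-253) = ((-7 + 23) - 53*8)*(-253) = (16 - 424)*(-253) = -408*(-253) = 103224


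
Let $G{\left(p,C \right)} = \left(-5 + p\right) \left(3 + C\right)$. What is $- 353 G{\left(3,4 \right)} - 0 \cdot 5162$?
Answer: $4942$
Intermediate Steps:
$- 353 G{\left(3,4 \right)} - 0 \cdot 5162 = - 353 \left(-15 - 20 + 3 \cdot 3 + 4 \cdot 3\right) - 0 \cdot 5162 = - 353 \left(-15 - 20 + 9 + 12\right) - 0 = \left(-353\right) \left(-14\right) + 0 = 4942 + 0 = 4942$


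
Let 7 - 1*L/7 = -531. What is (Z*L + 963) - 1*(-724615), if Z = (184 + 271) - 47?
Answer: 2262106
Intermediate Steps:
L = 3766 (L = 49 - 7*(-531) = 49 + 3717 = 3766)
Z = 408 (Z = 455 - 47 = 408)
(Z*L + 963) - 1*(-724615) = (408*3766 + 963) - 1*(-724615) = (1536528 + 963) + 724615 = 1537491 + 724615 = 2262106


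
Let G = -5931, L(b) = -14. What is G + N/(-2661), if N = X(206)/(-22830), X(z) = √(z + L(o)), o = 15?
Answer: -5931 + 4*√3/30375315 ≈ -5931.0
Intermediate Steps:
X(z) = √(-14 + z) (X(z) = √(z - 14) = √(-14 + z))
N = -4*√3/11415 (N = √(-14 + 206)/(-22830) = √192*(-1/22830) = (8*√3)*(-1/22830) = -4*√3/11415 ≈ -0.00060694)
G + N/(-2661) = -5931 - 4*√3/11415/(-2661) = -5931 - 4*√3/11415*(-1/2661) = -5931 + 4*√3/30375315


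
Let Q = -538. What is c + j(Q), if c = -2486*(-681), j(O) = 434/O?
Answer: 455407637/269 ≈ 1.6930e+6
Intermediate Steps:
c = 1692966
c + j(Q) = 1692966 + 434/(-538) = 1692966 + 434*(-1/538) = 1692966 - 217/269 = 455407637/269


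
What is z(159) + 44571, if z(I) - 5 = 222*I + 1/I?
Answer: 12699967/159 ≈ 79874.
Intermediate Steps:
z(I) = 5 + 1/I + 222*I (z(I) = 5 + (222*I + 1/I) = 5 + (1/I + 222*I) = 5 + 1/I + 222*I)
z(159) + 44571 = (5 + 1/159 + 222*159) + 44571 = (5 + 1/159 + 35298) + 44571 = 5613178/159 + 44571 = 12699967/159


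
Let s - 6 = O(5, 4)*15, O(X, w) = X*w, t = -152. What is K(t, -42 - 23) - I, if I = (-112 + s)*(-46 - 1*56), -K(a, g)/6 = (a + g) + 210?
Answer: 19830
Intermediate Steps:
K(a, g) = -1260 - 6*a - 6*g (K(a, g) = -6*((a + g) + 210) = -6*(210 + a + g) = -1260 - 6*a - 6*g)
s = 306 (s = 6 + (5*4)*15 = 6 + 20*15 = 6 + 300 = 306)
I = -19788 (I = (-112 + 306)*(-46 - 1*56) = 194*(-46 - 56) = 194*(-102) = -19788)
K(t, -42 - 23) - I = (-1260 - 6*(-152) - 6*(-42 - 23)) - 1*(-19788) = (-1260 + 912 - 6*(-65)) + 19788 = (-1260 + 912 + 390) + 19788 = 42 + 19788 = 19830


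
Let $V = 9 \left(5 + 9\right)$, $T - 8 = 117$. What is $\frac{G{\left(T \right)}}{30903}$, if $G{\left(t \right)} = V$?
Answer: $\frac{42}{10301} \approx 0.0040773$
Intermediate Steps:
$T = 125$ ($T = 8 + 117 = 125$)
$V = 126$ ($V = 9 \cdot 14 = 126$)
$G{\left(t \right)} = 126$
$\frac{G{\left(T \right)}}{30903} = \frac{126}{30903} = 126 \cdot \frac{1}{30903} = \frac{42}{10301}$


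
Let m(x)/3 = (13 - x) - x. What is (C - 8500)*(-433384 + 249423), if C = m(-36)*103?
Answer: -3268067165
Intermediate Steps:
m(x) = 39 - 6*x (m(x) = 3*((13 - x) - x) = 3*(13 - 2*x) = 39 - 6*x)
C = 26265 (C = (39 - 6*(-36))*103 = (39 + 216)*103 = 255*103 = 26265)
(C - 8500)*(-433384 + 249423) = (26265 - 8500)*(-433384 + 249423) = 17765*(-183961) = -3268067165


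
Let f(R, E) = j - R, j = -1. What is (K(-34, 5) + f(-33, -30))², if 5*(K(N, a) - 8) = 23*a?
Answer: 3969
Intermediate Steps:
K(N, a) = 8 + 23*a/5 (K(N, a) = 8 + (23*a)/5 = 8 + 23*a/5)
f(R, E) = -1 - R
(K(-34, 5) + f(-33, -30))² = ((8 + (23/5)*5) + (-1 - 1*(-33)))² = ((8 + 23) + (-1 + 33))² = (31 + 32)² = 63² = 3969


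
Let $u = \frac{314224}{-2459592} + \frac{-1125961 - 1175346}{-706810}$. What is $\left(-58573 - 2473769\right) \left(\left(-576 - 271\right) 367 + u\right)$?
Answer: $\frac{28509656314265130534379}{36218004615} \approx 7.8717 \cdot 10^{11}$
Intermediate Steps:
$u = \frac{679772452663}{217308027690}$ ($u = 314224 \left(- \frac{1}{2459592}\right) + \left(-1125961 - 1175346\right) \left(- \frac{1}{706810}\right) = - \frac{39278}{307449} - - \frac{2301307}{706810} = - \frac{39278}{307449} + \frac{2301307}{706810} = \frac{679772452663}{217308027690} \approx 3.1282$)
$\left(-58573 - 2473769\right) \left(\left(-576 - 271\right) 367 + u\right) = \left(-58573 - 2473769\right) \left(\left(-576 - 271\right) 367 + \frac{679772452663}{217308027690}\right) = - 2532342 \left(\left(-847\right) 367 + \frac{679772452663}{217308027690}\right) = - 2532342 \left(-310849 + \frac{679772452663}{217308027690}\right) = \left(-2532342\right) \left(- \frac{67549303326956147}{217308027690}\right) = \frac{28509656314265130534379}{36218004615}$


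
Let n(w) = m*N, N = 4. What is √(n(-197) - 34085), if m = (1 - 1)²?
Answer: I*√34085 ≈ 184.62*I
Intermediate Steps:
m = 0 (m = 0² = 0)
n(w) = 0 (n(w) = 0*4 = 0)
√(n(-197) - 34085) = √(0 - 34085) = √(-34085) = I*√34085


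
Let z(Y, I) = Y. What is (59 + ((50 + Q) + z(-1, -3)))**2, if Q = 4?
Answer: 12544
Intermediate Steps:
(59 + ((50 + Q) + z(-1, -3)))**2 = (59 + ((50 + 4) - 1))**2 = (59 + (54 - 1))**2 = (59 + 53)**2 = 112**2 = 12544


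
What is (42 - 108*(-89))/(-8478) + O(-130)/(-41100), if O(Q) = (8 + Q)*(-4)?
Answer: -5568287/4839525 ≈ -1.1506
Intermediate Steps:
O(Q) = -32 - 4*Q
(42 - 108*(-89))/(-8478) + O(-130)/(-41100) = (42 - 108*(-89))/(-8478) + (-32 - 4*(-130))/(-41100) = (42 + 9612)*(-1/8478) + (-32 + 520)*(-1/41100) = 9654*(-1/8478) + 488*(-1/41100) = -1609/1413 - 122/10275 = -5568287/4839525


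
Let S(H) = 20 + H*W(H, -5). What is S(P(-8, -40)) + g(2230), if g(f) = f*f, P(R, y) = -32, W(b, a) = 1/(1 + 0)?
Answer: 4972888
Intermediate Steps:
W(b, a) = 1 (W(b, a) = 1/1 = 1)
S(H) = 20 + H (S(H) = 20 + H*1 = 20 + H)
g(f) = f²
S(P(-8, -40)) + g(2230) = (20 - 32) + 2230² = -12 + 4972900 = 4972888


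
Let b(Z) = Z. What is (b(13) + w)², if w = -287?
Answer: 75076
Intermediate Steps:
(b(13) + w)² = (13 - 287)² = (-274)² = 75076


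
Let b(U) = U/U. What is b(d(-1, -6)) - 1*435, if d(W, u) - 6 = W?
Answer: -434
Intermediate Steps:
d(W, u) = 6 + W
b(U) = 1
b(d(-1, -6)) - 1*435 = 1 - 1*435 = 1 - 435 = -434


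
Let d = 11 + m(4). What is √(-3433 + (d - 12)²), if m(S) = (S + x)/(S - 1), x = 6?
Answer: 8*I*√482/3 ≈ 58.545*I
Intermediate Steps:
m(S) = (6 + S)/(-1 + S) (m(S) = (S + 6)/(S - 1) = (6 + S)/(-1 + S))
d = 43/3 (d = 11 + (6 + 4)/(-1 + 4) = 11 + 10/3 = 43/3 ≈ 14.333)
√(-3433 + (d - 12)²) = √(-3433 + (43/3 - 12)²) = √(-3433 + (7/3)²) = √(-3433 + 49/9) = √(-30848/9) = 8*I*√482/3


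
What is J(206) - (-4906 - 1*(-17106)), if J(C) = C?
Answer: -11994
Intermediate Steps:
J(206) - (-4906 - 1*(-17106)) = 206 - (-4906 - 1*(-17106)) = 206 - (-4906 + 17106) = 206 - 1*12200 = 206 - 12200 = -11994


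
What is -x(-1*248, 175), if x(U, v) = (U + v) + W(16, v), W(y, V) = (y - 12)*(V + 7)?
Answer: -655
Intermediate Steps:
W(y, V) = (-12 + y)*(7 + V)
x(U, v) = 28 + U + 5*v (x(U, v) = (U + v) + (-84 - 12*v + 7*16 + v*16) = (U + v) + (-84 - 12*v + 112 + 16*v) = (U + v) + (28 + 4*v) = 28 + U + 5*v)
-x(-1*248, 175) = -(28 - 1*248 + 5*175) = -(28 - 248 + 875) = -1*655 = -655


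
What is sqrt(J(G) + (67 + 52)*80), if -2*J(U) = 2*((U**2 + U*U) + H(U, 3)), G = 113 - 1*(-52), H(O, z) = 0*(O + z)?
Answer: I*sqrt(44930) ≈ 211.97*I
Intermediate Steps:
H(O, z) = 0
G = 165 (G = 113 + 52 = 165)
J(U) = -2*U**2 (J(U) = -((U**2 + U*U) + 0) = -((U**2 + U**2) + 0) = -(2*U**2 + 0) = -2*U**2)
sqrt(J(G) + (67 + 52)*80) = sqrt(-2*165**2 + (67 + 52)*80) = sqrt(-2*27225 + 119*80) = sqrt(-54450 + 9520) = sqrt(-44930) = I*sqrt(44930)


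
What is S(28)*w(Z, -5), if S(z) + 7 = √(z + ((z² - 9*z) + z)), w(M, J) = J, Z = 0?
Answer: 35 - 70*√3 ≈ -86.244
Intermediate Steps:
S(z) = -7 + √(z² - 7*z) (S(z) = -7 + √(z + ((z² - 9*z) + z)) = -7 + √(z + (z² - 8*z)) = -7 + √(z² - 7*z))
S(28)*w(Z, -5) = (-7 + √(28*(-7 + 28)))*(-5) = (-7 + √(28*21))*(-5) = (-7 + √588)*(-5) = (-7 + 14*√3)*(-5) = 35 - 70*√3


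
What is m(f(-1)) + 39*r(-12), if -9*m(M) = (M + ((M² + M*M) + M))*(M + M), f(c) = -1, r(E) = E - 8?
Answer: -780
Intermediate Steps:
r(E) = -8 + E
m(M) = -2*M*(2*M + 2*M²)/9 (m(M) = -(M + ((M² + M*M) + M))*(M + M)/9 = -(M + ((M² + M²) + M))*2*M/9 = -(M + (2*M² + M))*2*M/9 = -(M + (M + 2*M²))*2*M/9 = -(2*M + 2*M²)*2*M/9 = -2*M*(2*M + 2*M²)/9)
m(f(-1)) + 39*r(-12) = (4/9)*(-1)²*(-1 - 1*(-1)) + 39*(-8 - 12) = (4/9)*1*(-1 + 1) + 39*(-20) = (4/9)*1*0 - 780 = 0 - 780 = -780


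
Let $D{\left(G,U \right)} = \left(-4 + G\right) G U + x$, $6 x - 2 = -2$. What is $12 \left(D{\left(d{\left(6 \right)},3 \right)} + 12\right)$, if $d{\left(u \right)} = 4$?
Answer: $144$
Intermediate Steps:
$x = 0$ ($x = \frac{1}{3} + \frac{1}{6} \left(-2\right) = \frac{1}{3} - \frac{1}{3} = 0$)
$D{\left(G,U \right)} = G U \left(-4 + G\right)$ ($D{\left(G,U \right)} = \left(-4 + G\right) G U + 0 = G \left(-4 + G\right) U + 0 = G U \left(-4 + G\right) + 0 = G U \left(-4 + G\right)$)
$12 \left(D{\left(d{\left(6 \right)},3 \right)} + 12\right) = 12 \left(4 \cdot 3 \left(-4 + 4\right) + 12\right) = 12 \left(4 \cdot 3 \cdot 0 + 12\right) = 12 \left(0 + 12\right) = 12 \cdot 12 = 144$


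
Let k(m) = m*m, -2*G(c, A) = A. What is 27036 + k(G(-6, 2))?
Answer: 27037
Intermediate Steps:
G(c, A) = -A/2
k(m) = m**2
27036 + k(G(-6, 2)) = 27036 + (-1/2*2)**2 = 27036 + (-1)**2 = 27036 + 1 = 27037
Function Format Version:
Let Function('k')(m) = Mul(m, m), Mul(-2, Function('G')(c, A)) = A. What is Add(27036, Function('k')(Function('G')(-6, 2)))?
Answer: 27037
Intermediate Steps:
Function('G')(c, A) = Mul(Rational(-1, 2), A)
Function('k')(m) = Pow(m, 2)
Add(27036, Function('k')(Function('G')(-6, 2))) = Add(27036, Pow(Mul(Rational(-1, 2), 2), 2)) = Add(27036, Pow(-1, 2)) = Add(27036, 1) = 27037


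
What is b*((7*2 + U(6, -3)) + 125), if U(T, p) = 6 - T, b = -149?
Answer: -20711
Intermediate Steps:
b*((7*2 + U(6, -3)) + 125) = -149*((7*2 + (6 - 1*6)) + 125) = -149*((14 + (6 - 6)) + 125) = -149*((14 + 0) + 125) = -149*(14 + 125) = -149*139 = -20711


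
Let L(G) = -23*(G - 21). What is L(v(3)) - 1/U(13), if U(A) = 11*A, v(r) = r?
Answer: 59201/143 ≈ 413.99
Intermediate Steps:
L(G) = 483 - 23*G (L(G) = -23*(-21 + G) = 483 - 23*G)
L(v(3)) - 1/U(13) = (483 - 23*3) - 1/(11*13) = (483 - 69) - 1/143 = 414 - 1*1/143 = 414 - 1/143 = 59201/143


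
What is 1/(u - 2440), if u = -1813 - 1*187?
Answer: -1/4440 ≈ -0.00022523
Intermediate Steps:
u = -2000 (u = -1813 - 187 = -2000)
1/(u - 2440) = 1/(-2000 - 2440) = 1/(-4440) = -1/4440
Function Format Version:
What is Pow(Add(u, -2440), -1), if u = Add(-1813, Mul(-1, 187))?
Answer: Rational(-1, 4440) ≈ -0.00022523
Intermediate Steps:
u = -2000 (u = Add(-1813, -187) = -2000)
Pow(Add(u, -2440), -1) = Pow(Add(-2000, -2440), -1) = Pow(-4440, -1) = Rational(-1, 4440)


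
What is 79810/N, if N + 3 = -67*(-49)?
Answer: 7981/328 ≈ 24.332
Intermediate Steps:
N = 3280 (N = -3 - 67*(-49) = -3 + 3283 = 3280)
79810/N = 79810/3280 = 79810*(1/3280) = 7981/328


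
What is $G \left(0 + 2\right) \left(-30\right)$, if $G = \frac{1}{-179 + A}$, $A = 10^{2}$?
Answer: $\frac{60}{79} \approx 0.75949$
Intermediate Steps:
$A = 100$
$G = - \frac{1}{79}$ ($G = \frac{1}{-179 + 100} = \frac{1}{-79} = - \frac{1}{79} \approx -0.012658$)
$G \left(0 + 2\right) \left(-30\right) = - \frac{\left(0 + 2\right) \left(-30\right)}{79} = - \frac{2 \left(-30\right)}{79} = \left(- \frac{1}{79}\right) \left(-60\right) = \frac{60}{79}$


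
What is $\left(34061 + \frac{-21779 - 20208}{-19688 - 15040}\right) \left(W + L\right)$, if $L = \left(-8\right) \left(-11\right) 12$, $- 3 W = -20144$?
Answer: $\frac{3447006719030}{13023} \approx 2.6469 \cdot 10^{8}$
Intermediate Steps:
$W = \frac{20144}{3}$ ($W = \left(- \frac{1}{3}\right) \left(-20144\right) = \frac{20144}{3} \approx 6714.7$)
$L = 1056$ ($L = 88 \cdot 12 = 1056$)
$\left(34061 + \frac{-21779 - 20208}{-19688 - 15040}\right) \left(W + L\right) = \left(34061 + \frac{-21779 - 20208}{-19688 - 15040}\right) \left(\frac{20144}{3} + 1056\right) = \left(34061 - \frac{41987}{-34728}\right) \frac{23312}{3} = \left(34061 - - \frac{41987}{34728}\right) \frac{23312}{3} = \left(34061 + \frac{41987}{34728}\right) \frac{23312}{3} = \frac{1182912395}{34728} \cdot \frac{23312}{3} = \frac{3447006719030}{13023}$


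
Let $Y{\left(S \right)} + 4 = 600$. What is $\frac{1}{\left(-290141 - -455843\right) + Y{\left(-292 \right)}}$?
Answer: $\frac{1}{166298} \approx 6.0133 \cdot 10^{-6}$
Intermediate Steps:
$Y{\left(S \right)} = 596$ ($Y{\left(S \right)} = -4 + 600 = 596$)
$\frac{1}{\left(-290141 - -455843\right) + Y{\left(-292 \right)}} = \frac{1}{\left(-290141 - -455843\right) + 596} = \frac{1}{\left(-290141 + 455843\right) + 596} = \frac{1}{165702 + 596} = \frac{1}{166298}$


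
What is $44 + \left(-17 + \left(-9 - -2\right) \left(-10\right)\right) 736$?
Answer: $39052$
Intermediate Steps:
$44 + \left(-17 + \left(-9 - -2\right) \left(-10\right)\right) 736 = 44 + \left(-17 + \left(-9 + 2\right) \left(-10\right)\right) 736 = 44 + \left(-17 - -70\right) 736 = 44 + \left(-17 + 70\right) 736 = 44 + 53 \cdot 736 = 44 + 39008 = 39052$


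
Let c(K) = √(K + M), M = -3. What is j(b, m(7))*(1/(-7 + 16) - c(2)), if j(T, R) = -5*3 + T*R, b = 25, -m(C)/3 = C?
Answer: -60 + 540*I ≈ -60.0 + 540.0*I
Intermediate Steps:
m(C) = -3*C
c(K) = √(-3 + K) (c(K) = √(K - 3) = √(-3 + K))
j(T, R) = -15 + R*T
j(b, m(7))*(1/(-7 + 16) - c(2)) = (-15 - 3*7*25)*(1/(-7 + 16) - √(-3 + 2)) = (-15 - 21*25)*(1/9 - √(-1)) = (-15 - 525)*(⅑ - I) = -540*(⅑ - I) = -60 + 540*I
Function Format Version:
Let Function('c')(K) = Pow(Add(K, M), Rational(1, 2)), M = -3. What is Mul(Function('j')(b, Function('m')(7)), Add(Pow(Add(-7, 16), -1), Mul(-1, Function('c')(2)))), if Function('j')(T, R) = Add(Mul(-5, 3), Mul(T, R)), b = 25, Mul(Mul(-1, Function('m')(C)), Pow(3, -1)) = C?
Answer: Add(-60, Mul(540, I)) ≈ Add(-60.000, Mul(540.00, I))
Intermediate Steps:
Function('m')(C) = Mul(-3, C)
Function('c')(K) = Pow(Add(-3, K), Rational(1, 2)) (Function('c')(K) = Pow(Add(K, -3), Rational(1, 2)) = Pow(Add(-3, K), Rational(1, 2)))
Function('j')(T, R) = Add(-15, Mul(R, T))
Mul(Function('j')(b, Function('m')(7)), Add(Pow(Add(-7, 16), -1), Mul(-1, Function('c')(2)))) = Mul(Add(-15, Mul(Mul(-3, 7), 25)), Add(Pow(Add(-7, 16), -1), Mul(-1, Pow(Add(-3, 2), Rational(1, 2))))) = Mul(Add(-15, Mul(-21, 25)), Add(Pow(9, -1), Mul(-1, Pow(-1, Rational(1, 2))))) = Mul(Add(-15, -525), Add(Rational(1, 9), Mul(-1, I))) = Mul(-540, Add(Rational(1, 9), Mul(-1, I))) = Add(-60, Mul(540, I))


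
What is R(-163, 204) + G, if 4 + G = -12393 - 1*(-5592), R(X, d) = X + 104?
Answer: -6864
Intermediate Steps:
R(X, d) = 104 + X
G = -6805 (G = -4 + (-12393 - 1*(-5592)) = -4 + (-12393 + 5592) = -4 - 6801 = -6805)
R(-163, 204) + G = (104 - 163) - 6805 = -59 - 6805 = -6864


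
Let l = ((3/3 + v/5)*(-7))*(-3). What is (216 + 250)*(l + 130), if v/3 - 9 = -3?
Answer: 527978/5 ≈ 1.0560e+5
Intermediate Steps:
v = 18 (v = 27 + 3*(-3) = 27 - 9 = 18)
l = 483/5 (l = ((3/3 + 18/5)*(-7))*(-3) = ((3*(1/3) + 18*(1/5))*(-7))*(-3) = ((1 + 18/5)*(-7))*(-3) = ((23/5)*(-7))*(-3) = -161/5*(-3) = 483/5 ≈ 96.600)
(216 + 250)*(l + 130) = (216 + 250)*(483/5 + 130) = 466*(1133/5) = 527978/5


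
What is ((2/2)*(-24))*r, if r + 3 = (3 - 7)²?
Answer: -312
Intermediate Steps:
r = 13 (r = -3 + (3 - 7)² = -3 + (-4)² = -3 + 16 = 13)
((2/2)*(-24))*r = ((2/2)*(-24))*13 = ((2*(½))*(-24))*13 = (1*(-24))*13 = -24*13 = -312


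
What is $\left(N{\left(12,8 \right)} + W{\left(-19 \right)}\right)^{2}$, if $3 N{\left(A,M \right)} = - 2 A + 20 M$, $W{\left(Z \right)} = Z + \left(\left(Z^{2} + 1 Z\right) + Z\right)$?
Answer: $\frac{1098304}{9} \approx 1.2203 \cdot 10^{5}$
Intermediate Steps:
$W{\left(Z \right)} = Z^{2} + 3 Z$ ($W{\left(Z \right)} = Z + \left(\left(Z^{2} + Z\right) + Z\right) = Z + \left(\left(Z + Z^{2}\right) + Z\right) = Z + \left(Z^{2} + 2 Z\right) = Z^{2} + 3 Z$)
$N{\left(A,M \right)} = - \frac{2 A}{3} + \frac{20 M}{3}$ ($N{\left(A,M \right)} = \frac{- 2 A + 20 M}{3} = - \frac{2 A}{3} + \frac{20 M}{3}$)
$\left(N{\left(12,8 \right)} + W{\left(-19 \right)}\right)^{2} = \left(\left(\left(- \frac{2}{3}\right) 12 + \frac{20}{3} \cdot 8\right) - 19 \left(3 - 19\right)\right)^{2} = \left(\left(-8 + \frac{160}{3}\right) - -304\right)^{2} = \left(\frac{136}{3} + 304\right)^{2} = \left(\frac{1048}{3}\right)^{2} = \frac{1098304}{9}$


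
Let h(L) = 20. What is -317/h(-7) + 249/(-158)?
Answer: -27533/1580 ≈ -17.426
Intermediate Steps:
-317/h(-7) + 249/(-158) = -317/20 + 249/(-158) = -317*1/20 + 249*(-1/158) = -317/20 - 249/158 = -27533/1580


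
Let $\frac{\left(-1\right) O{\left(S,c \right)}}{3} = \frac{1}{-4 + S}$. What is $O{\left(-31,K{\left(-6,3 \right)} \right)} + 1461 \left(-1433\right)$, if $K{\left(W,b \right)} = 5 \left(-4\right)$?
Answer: $- \frac{73276452}{35} \approx -2.0936 \cdot 10^{6}$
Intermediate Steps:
$K{\left(W,b \right)} = -20$
$O{\left(S,c \right)} = - \frac{3}{-4 + S}$
$O{\left(-31,K{\left(-6,3 \right)} \right)} + 1461 \left(-1433\right) = - \frac{3}{-4 - 31} + 1461 \left(-1433\right) = - \frac{3}{-35} - 2093613 = \left(-3\right) \left(- \frac{1}{35}\right) - 2093613 = \frac{3}{35} - 2093613 = - \frac{73276452}{35}$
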